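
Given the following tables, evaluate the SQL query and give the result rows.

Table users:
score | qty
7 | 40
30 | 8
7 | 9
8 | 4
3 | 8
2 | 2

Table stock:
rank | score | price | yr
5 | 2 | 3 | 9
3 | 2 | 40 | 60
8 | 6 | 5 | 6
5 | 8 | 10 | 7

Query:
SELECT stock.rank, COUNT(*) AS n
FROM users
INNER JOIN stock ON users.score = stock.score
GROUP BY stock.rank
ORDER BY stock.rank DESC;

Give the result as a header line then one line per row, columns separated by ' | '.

== RESULT ==
stock.rank | n
5 | 2
3 | 1

Derivation:
After JOIN stock (3 rows):
users.score | users.qty | stock.rank | stock.score | stock.price | stock.yr
8 | 4 | 5 | 8 | 10 | 7
2 | 2 | 5 | 2 | 3 | 9
2 | 2 | 3 | 2 | 40 | 60
After GROUP BY (2 rows):
stock.rank | n
5 | 2
3 | 1
After ORDER BY (2 rows):
stock.rank | n
5 | 2
3 | 1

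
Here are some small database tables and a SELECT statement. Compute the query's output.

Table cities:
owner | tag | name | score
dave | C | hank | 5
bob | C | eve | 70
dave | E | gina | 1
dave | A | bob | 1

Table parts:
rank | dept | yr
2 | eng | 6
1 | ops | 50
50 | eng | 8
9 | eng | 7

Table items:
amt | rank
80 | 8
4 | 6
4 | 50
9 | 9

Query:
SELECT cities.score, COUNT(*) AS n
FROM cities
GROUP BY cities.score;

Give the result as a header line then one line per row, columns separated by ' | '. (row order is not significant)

After GROUP BY (3 rows):
cities.score | n
5 | 1
70 | 1
1 | 2

== RESULT ==
cities.score | n
5 | 1
70 | 1
1 | 2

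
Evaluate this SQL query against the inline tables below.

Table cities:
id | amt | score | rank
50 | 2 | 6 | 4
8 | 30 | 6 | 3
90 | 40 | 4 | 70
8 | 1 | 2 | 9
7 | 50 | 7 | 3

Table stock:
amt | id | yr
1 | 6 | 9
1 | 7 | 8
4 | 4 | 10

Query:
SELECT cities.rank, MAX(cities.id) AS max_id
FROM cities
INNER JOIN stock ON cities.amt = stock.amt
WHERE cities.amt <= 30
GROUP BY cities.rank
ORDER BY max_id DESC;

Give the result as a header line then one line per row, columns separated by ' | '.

After JOIN stock (2 rows):
cities.id | cities.amt | cities.score | cities.rank | stock.amt | stock.id | stock.yr
8 | 1 | 2 | 9 | 1 | 6 | 9
8 | 1 | 2 | 9 | 1 | 7 | 8
After WHERE (2 rows):
cities.id | cities.amt | cities.score | cities.rank | stock.amt | stock.id | stock.yr
8 | 1 | 2 | 9 | 1 | 6 | 9
8 | 1 | 2 | 9 | 1 | 7 | 8
After GROUP BY (1 rows):
cities.rank | max_id
9 | 8
After ORDER BY (1 rows):
cities.rank | max_id
9 | 8

== RESULT ==
cities.rank | max_id
9 | 8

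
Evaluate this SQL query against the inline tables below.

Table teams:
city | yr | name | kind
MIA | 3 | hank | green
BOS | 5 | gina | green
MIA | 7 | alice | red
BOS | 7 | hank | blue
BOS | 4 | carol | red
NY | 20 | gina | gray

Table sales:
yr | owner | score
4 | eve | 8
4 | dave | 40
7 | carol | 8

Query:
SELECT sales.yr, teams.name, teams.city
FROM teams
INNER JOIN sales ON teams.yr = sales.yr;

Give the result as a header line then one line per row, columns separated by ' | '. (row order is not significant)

== RESULT ==
sales.yr | teams.name | teams.city
7 | alice | MIA
7 | hank | BOS
4 | carol | BOS
4 | carol | BOS

Derivation:
After JOIN sales (4 rows):
teams.city | teams.yr | teams.name | teams.kind | sales.yr | sales.owner | sales.score
MIA | 7 | alice | red | 7 | carol | 8
BOS | 7 | hank | blue | 7 | carol | 8
BOS | 4 | carol | red | 4 | eve | 8
BOS | 4 | carol | red | 4 | dave | 40
After SELECT (4 rows):
sales.yr | teams.name | teams.city
7 | alice | MIA
7 | hank | BOS
4 | carol | BOS
4 | carol | BOS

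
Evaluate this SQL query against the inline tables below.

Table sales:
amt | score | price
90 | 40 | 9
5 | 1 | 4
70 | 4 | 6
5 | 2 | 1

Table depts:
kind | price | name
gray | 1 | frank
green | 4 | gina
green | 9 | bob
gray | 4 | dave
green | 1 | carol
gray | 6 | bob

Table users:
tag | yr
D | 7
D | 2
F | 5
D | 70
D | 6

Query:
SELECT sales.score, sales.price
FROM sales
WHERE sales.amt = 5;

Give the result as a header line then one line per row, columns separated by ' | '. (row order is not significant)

== RESULT ==
sales.score | sales.price
1 | 4
2 | 1

Derivation:
After WHERE (2 rows):
sales.amt | sales.score | sales.price
5 | 1 | 4
5 | 2 | 1
After SELECT (2 rows):
sales.score | sales.price
1 | 4
2 | 1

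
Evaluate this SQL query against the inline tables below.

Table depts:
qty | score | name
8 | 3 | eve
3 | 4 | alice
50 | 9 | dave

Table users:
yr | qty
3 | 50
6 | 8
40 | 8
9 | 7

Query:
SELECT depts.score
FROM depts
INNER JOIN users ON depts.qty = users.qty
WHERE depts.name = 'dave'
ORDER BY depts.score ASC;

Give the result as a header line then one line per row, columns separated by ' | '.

== RESULT ==
depts.score
9

Derivation:
After JOIN users (3 rows):
depts.qty | depts.score | depts.name | users.yr | users.qty
8 | 3 | eve | 6 | 8
8 | 3 | eve | 40 | 8
50 | 9 | dave | 3 | 50
After WHERE (1 rows):
depts.qty | depts.score | depts.name | users.yr | users.qty
50 | 9 | dave | 3 | 50
After SELECT (1 rows):
depts.score
9
After ORDER BY (1 rows):
depts.score
9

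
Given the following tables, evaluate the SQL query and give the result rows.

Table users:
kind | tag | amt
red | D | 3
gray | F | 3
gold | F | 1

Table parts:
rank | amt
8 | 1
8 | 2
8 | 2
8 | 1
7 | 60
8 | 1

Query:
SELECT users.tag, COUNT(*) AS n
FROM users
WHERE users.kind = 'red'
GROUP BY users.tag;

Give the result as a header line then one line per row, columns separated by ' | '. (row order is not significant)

After WHERE (1 rows):
users.kind | users.tag | users.amt
red | D | 3
After GROUP BY (1 rows):
users.tag | n
D | 1

== RESULT ==
users.tag | n
D | 1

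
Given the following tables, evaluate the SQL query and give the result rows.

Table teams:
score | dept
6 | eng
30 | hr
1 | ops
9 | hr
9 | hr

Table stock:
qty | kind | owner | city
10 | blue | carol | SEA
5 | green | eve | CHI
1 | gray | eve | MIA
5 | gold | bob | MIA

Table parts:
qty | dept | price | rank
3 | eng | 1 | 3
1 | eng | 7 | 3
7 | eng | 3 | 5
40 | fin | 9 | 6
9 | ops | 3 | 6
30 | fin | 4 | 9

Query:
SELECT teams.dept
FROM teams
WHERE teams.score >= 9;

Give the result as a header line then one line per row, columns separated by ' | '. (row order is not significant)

After WHERE (3 rows):
teams.score | teams.dept
30 | hr
9 | hr
9 | hr
After SELECT (3 rows):
teams.dept
hr
hr
hr

== RESULT ==
teams.dept
hr
hr
hr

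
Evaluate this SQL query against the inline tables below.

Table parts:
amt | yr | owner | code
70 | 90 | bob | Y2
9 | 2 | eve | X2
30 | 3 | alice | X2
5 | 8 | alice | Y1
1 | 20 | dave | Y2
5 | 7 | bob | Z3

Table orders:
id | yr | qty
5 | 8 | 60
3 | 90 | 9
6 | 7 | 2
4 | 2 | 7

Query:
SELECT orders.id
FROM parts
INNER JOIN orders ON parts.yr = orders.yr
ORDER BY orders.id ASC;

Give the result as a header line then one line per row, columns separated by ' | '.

After JOIN orders (4 rows):
parts.amt | parts.yr | parts.owner | parts.code | orders.id | orders.yr | orders.qty
70 | 90 | bob | Y2 | 3 | 90 | 9
9 | 2 | eve | X2 | 4 | 2 | 7
5 | 8 | alice | Y1 | 5 | 8 | 60
5 | 7 | bob | Z3 | 6 | 7 | 2
After SELECT (4 rows):
orders.id
3
4
5
6
After ORDER BY (4 rows):
orders.id
3
4
5
6

== RESULT ==
orders.id
3
4
5
6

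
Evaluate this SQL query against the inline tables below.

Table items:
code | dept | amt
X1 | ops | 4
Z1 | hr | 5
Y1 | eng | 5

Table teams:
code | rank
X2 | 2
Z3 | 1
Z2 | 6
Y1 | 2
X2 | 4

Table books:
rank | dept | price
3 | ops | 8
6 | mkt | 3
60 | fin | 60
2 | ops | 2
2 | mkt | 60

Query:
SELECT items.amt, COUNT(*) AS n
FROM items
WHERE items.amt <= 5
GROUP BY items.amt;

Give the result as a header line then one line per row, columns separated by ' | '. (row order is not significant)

After WHERE (3 rows):
items.code | items.dept | items.amt
X1 | ops | 4
Z1 | hr | 5
Y1 | eng | 5
After GROUP BY (2 rows):
items.amt | n
4 | 1
5 | 2

== RESULT ==
items.amt | n
4 | 1
5 | 2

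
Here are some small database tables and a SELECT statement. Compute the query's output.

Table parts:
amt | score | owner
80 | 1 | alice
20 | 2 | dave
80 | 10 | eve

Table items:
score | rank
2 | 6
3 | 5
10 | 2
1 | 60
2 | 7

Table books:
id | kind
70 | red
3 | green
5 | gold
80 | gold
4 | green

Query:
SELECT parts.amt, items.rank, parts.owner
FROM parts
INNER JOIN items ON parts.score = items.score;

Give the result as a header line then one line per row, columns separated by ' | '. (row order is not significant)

After JOIN items (4 rows):
parts.amt | parts.score | parts.owner | items.score | items.rank
80 | 1 | alice | 1 | 60
20 | 2 | dave | 2 | 6
20 | 2 | dave | 2 | 7
80 | 10 | eve | 10 | 2
After SELECT (4 rows):
parts.amt | items.rank | parts.owner
80 | 60 | alice
20 | 6 | dave
20 | 7 | dave
80 | 2 | eve

== RESULT ==
parts.amt | items.rank | parts.owner
80 | 60 | alice
20 | 6 | dave
20 | 7 | dave
80 | 2 | eve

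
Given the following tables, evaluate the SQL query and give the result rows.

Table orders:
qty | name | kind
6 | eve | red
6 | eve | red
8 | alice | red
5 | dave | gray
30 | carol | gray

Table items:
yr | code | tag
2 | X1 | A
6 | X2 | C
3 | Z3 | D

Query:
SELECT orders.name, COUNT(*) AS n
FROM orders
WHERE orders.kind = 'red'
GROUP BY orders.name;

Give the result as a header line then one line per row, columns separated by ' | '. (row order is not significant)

== RESULT ==
orders.name | n
eve | 2
alice | 1

Derivation:
After WHERE (3 rows):
orders.qty | orders.name | orders.kind
6 | eve | red
6 | eve | red
8 | alice | red
After GROUP BY (2 rows):
orders.name | n
eve | 2
alice | 1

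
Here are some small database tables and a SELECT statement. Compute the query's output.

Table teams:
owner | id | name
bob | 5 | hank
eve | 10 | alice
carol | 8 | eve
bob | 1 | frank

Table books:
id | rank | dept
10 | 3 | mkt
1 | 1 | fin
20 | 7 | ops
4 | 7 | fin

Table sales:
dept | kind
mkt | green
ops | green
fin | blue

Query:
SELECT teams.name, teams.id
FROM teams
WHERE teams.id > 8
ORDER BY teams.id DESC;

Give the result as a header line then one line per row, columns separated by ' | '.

== RESULT ==
teams.name | teams.id
alice | 10

Derivation:
After WHERE (1 rows):
teams.owner | teams.id | teams.name
eve | 10 | alice
After SELECT (1 rows):
teams.name | teams.id
alice | 10
After ORDER BY (1 rows):
teams.name | teams.id
alice | 10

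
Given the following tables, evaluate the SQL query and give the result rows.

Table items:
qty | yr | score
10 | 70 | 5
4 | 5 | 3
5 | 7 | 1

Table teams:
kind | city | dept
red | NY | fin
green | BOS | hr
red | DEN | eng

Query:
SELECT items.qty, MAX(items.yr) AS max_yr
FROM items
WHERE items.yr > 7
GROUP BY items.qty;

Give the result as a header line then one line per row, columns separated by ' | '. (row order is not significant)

After WHERE (1 rows):
items.qty | items.yr | items.score
10 | 70 | 5
After GROUP BY (1 rows):
items.qty | max_yr
10 | 70

== RESULT ==
items.qty | max_yr
10 | 70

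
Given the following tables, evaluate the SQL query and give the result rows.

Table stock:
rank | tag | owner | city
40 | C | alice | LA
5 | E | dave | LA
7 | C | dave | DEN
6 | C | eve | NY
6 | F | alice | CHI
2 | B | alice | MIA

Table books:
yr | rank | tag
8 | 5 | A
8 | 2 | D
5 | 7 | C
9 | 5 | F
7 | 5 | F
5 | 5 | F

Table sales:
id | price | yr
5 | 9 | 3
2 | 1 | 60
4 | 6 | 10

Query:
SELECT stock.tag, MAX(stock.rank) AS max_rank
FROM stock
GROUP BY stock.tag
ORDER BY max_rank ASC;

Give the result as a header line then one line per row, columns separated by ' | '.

After GROUP BY (4 rows):
stock.tag | max_rank
C | 40
E | 5
F | 6
B | 2
After ORDER BY (4 rows):
stock.tag | max_rank
B | 2
E | 5
F | 6
C | 40

== RESULT ==
stock.tag | max_rank
B | 2
E | 5
F | 6
C | 40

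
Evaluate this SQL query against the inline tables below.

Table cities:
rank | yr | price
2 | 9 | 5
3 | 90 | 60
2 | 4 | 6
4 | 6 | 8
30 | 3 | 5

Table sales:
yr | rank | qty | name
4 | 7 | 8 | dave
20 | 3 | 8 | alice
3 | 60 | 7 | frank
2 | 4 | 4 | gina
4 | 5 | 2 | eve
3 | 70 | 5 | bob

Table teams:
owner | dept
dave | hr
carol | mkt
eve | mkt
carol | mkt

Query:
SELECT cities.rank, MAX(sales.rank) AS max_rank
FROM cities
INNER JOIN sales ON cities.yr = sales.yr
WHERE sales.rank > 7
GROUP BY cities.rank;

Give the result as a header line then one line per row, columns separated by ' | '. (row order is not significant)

After JOIN sales (4 rows):
cities.rank | cities.yr | cities.price | sales.yr | sales.rank | sales.qty | sales.name
2 | 4 | 6 | 4 | 7 | 8 | dave
2 | 4 | 6 | 4 | 5 | 2 | eve
30 | 3 | 5 | 3 | 60 | 7 | frank
30 | 3 | 5 | 3 | 70 | 5 | bob
After WHERE (2 rows):
cities.rank | cities.yr | cities.price | sales.yr | sales.rank | sales.qty | sales.name
30 | 3 | 5 | 3 | 60 | 7 | frank
30 | 3 | 5 | 3 | 70 | 5 | bob
After GROUP BY (1 rows):
cities.rank | max_rank
30 | 70

== RESULT ==
cities.rank | max_rank
30 | 70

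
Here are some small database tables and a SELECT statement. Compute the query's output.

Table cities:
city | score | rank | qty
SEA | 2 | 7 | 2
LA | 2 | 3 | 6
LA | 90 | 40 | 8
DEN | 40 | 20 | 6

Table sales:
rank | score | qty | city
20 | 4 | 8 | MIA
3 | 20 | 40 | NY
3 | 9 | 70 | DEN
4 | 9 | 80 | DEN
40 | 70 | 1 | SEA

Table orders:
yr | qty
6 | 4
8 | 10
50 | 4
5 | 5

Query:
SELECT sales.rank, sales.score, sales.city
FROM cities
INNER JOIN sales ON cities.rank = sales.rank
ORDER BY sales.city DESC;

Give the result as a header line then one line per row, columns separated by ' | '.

After JOIN sales (4 rows):
cities.city | cities.score | cities.rank | cities.qty | sales.rank | sales.score | sales.qty | sales.city
LA | 2 | 3 | 6 | 3 | 20 | 40 | NY
LA | 2 | 3 | 6 | 3 | 9 | 70 | DEN
LA | 90 | 40 | 8 | 40 | 70 | 1 | SEA
DEN | 40 | 20 | 6 | 20 | 4 | 8 | MIA
After SELECT (4 rows):
sales.rank | sales.score | sales.city
3 | 20 | NY
3 | 9 | DEN
40 | 70 | SEA
20 | 4 | MIA
After ORDER BY (4 rows):
sales.rank | sales.score | sales.city
40 | 70 | SEA
3 | 20 | NY
20 | 4 | MIA
3 | 9 | DEN

== RESULT ==
sales.rank | sales.score | sales.city
40 | 70 | SEA
3 | 20 | NY
20 | 4 | MIA
3 | 9 | DEN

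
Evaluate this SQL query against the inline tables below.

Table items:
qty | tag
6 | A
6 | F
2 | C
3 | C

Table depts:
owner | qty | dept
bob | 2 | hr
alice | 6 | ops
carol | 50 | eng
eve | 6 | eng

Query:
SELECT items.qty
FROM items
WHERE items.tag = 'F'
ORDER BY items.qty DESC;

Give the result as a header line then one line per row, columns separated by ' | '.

== RESULT ==
items.qty
6

Derivation:
After WHERE (1 rows):
items.qty | items.tag
6 | F
After SELECT (1 rows):
items.qty
6
After ORDER BY (1 rows):
items.qty
6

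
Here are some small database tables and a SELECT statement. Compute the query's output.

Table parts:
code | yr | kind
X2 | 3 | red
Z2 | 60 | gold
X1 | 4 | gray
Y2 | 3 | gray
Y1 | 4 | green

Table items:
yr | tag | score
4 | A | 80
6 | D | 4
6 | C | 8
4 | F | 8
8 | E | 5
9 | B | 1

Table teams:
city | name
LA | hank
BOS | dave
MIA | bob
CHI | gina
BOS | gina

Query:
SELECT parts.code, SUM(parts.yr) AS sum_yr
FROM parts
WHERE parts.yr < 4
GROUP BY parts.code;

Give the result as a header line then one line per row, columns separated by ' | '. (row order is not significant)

After WHERE (2 rows):
parts.code | parts.yr | parts.kind
X2 | 3 | red
Y2 | 3 | gray
After GROUP BY (2 rows):
parts.code | sum_yr
X2 | 3
Y2 | 3

== RESULT ==
parts.code | sum_yr
X2 | 3
Y2 | 3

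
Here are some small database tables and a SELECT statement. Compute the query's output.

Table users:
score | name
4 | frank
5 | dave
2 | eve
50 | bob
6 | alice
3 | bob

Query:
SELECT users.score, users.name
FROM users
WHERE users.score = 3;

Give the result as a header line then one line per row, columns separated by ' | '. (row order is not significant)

After WHERE (1 rows):
users.score | users.name
3 | bob
After SELECT (1 rows):
users.score | users.name
3 | bob

== RESULT ==
users.score | users.name
3 | bob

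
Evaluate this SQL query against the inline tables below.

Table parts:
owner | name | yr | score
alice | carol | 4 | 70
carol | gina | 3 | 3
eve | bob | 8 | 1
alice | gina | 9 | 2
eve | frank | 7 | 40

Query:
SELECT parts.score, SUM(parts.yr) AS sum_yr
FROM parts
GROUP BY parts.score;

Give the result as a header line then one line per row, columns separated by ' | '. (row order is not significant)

== RESULT ==
parts.score | sum_yr
70 | 4
3 | 3
1 | 8
2 | 9
40 | 7

Derivation:
After GROUP BY (5 rows):
parts.score | sum_yr
70 | 4
3 | 3
1 | 8
2 | 9
40 | 7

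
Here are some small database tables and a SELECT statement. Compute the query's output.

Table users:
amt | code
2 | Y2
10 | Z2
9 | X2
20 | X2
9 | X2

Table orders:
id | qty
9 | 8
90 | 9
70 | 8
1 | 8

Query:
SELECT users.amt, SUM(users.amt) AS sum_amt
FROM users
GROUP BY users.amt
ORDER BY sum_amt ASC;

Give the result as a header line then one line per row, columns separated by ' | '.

After GROUP BY (4 rows):
users.amt | sum_amt
2 | 2
10 | 10
9 | 18
20 | 20
After ORDER BY (4 rows):
users.amt | sum_amt
2 | 2
10 | 10
9 | 18
20 | 20

== RESULT ==
users.amt | sum_amt
2 | 2
10 | 10
9 | 18
20 | 20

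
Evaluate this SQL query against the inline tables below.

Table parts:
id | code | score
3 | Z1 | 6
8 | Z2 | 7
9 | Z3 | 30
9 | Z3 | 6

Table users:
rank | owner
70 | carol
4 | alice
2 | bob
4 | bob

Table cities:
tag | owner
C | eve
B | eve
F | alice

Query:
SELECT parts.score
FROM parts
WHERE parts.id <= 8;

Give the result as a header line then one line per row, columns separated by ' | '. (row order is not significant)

After WHERE (2 rows):
parts.id | parts.code | parts.score
3 | Z1 | 6
8 | Z2 | 7
After SELECT (2 rows):
parts.score
6
7

== RESULT ==
parts.score
6
7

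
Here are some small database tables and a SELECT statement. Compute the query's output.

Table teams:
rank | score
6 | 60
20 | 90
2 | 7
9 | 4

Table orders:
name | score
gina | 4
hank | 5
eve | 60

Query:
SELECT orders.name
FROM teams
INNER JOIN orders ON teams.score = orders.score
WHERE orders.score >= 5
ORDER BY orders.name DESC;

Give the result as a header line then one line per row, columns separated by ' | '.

== RESULT ==
orders.name
eve

Derivation:
After JOIN orders (2 rows):
teams.rank | teams.score | orders.name | orders.score
6 | 60 | eve | 60
9 | 4 | gina | 4
After WHERE (1 rows):
teams.rank | teams.score | orders.name | orders.score
6 | 60 | eve | 60
After SELECT (1 rows):
orders.name
eve
After ORDER BY (1 rows):
orders.name
eve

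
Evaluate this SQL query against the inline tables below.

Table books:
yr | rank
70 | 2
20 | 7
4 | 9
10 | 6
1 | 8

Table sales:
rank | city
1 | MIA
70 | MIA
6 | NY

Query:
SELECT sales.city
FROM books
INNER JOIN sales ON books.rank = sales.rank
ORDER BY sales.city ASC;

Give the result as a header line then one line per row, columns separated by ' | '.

== RESULT ==
sales.city
NY

Derivation:
After JOIN sales (1 rows):
books.yr | books.rank | sales.rank | sales.city
10 | 6 | 6 | NY
After SELECT (1 rows):
sales.city
NY
After ORDER BY (1 rows):
sales.city
NY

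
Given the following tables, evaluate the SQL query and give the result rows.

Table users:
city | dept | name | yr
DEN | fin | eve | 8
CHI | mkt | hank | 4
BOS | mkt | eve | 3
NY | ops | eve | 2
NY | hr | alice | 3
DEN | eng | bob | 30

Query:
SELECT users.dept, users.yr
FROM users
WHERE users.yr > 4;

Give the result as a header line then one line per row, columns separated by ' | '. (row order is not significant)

== RESULT ==
users.dept | users.yr
fin | 8
eng | 30

Derivation:
After WHERE (2 rows):
users.city | users.dept | users.name | users.yr
DEN | fin | eve | 8
DEN | eng | bob | 30
After SELECT (2 rows):
users.dept | users.yr
fin | 8
eng | 30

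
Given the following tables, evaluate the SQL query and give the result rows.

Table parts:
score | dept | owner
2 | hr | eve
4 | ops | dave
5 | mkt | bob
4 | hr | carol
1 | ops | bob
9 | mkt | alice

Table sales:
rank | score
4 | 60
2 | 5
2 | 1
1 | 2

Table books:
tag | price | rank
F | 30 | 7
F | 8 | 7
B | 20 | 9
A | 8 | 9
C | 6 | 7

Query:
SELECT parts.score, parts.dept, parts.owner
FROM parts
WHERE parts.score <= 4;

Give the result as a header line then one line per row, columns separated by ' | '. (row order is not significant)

== RESULT ==
parts.score | parts.dept | parts.owner
2 | hr | eve
4 | ops | dave
4 | hr | carol
1 | ops | bob

Derivation:
After WHERE (4 rows):
parts.score | parts.dept | parts.owner
2 | hr | eve
4 | ops | dave
4 | hr | carol
1 | ops | bob
After SELECT (4 rows):
parts.score | parts.dept | parts.owner
2 | hr | eve
4 | ops | dave
4 | hr | carol
1 | ops | bob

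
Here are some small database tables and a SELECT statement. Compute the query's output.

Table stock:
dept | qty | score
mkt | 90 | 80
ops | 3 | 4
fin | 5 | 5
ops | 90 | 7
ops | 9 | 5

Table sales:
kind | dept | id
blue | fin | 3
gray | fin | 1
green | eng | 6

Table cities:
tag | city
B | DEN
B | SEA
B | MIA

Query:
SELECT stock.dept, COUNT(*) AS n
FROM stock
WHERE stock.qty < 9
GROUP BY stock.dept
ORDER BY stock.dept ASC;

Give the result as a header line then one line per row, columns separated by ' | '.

== RESULT ==
stock.dept | n
fin | 1
ops | 1

Derivation:
After WHERE (2 rows):
stock.dept | stock.qty | stock.score
ops | 3 | 4
fin | 5 | 5
After GROUP BY (2 rows):
stock.dept | n
ops | 1
fin | 1
After ORDER BY (2 rows):
stock.dept | n
fin | 1
ops | 1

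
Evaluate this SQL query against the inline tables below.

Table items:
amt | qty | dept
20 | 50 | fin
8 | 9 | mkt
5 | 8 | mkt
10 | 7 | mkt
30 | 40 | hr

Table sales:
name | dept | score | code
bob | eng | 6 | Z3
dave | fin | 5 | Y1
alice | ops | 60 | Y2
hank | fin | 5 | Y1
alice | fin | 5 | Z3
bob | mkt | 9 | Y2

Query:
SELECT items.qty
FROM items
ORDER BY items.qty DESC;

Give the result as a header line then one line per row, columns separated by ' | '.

After SELECT (5 rows):
items.qty
50
9
8
7
40
After ORDER BY (5 rows):
items.qty
50
40
9
8
7

== RESULT ==
items.qty
50
40
9
8
7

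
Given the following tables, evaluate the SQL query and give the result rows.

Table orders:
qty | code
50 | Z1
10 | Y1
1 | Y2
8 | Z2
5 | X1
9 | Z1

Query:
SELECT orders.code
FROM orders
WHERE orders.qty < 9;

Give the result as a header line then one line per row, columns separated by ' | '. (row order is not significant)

After WHERE (3 rows):
orders.qty | orders.code
1 | Y2
8 | Z2
5 | X1
After SELECT (3 rows):
orders.code
Y2
Z2
X1

== RESULT ==
orders.code
Y2
Z2
X1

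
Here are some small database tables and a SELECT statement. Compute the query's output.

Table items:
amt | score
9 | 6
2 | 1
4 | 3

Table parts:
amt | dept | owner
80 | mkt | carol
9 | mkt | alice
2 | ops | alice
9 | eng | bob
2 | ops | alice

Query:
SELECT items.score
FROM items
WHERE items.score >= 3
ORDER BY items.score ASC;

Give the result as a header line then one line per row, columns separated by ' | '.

== RESULT ==
items.score
3
6

Derivation:
After WHERE (2 rows):
items.amt | items.score
9 | 6
4 | 3
After SELECT (2 rows):
items.score
6
3
After ORDER BY (2 rows):
items.score
3
6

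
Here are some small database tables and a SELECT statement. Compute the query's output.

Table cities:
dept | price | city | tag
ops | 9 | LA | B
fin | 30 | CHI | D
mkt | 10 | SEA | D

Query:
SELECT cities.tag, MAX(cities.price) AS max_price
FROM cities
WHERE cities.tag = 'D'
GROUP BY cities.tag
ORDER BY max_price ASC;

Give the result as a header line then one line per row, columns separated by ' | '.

After WHERE (2 rows):
cities.dept | cities.price | cities.city | cities.tag
fin | 30 | CHI | D
mkt | 10 | SEA | D
After GROUP BY (1 rows):
cities.tag | max_price
D | 30
After ORDER BY (1 rows):
cities.tag | max_price
D | 30

== RESULT ==
cities.tag | max_price
D | 30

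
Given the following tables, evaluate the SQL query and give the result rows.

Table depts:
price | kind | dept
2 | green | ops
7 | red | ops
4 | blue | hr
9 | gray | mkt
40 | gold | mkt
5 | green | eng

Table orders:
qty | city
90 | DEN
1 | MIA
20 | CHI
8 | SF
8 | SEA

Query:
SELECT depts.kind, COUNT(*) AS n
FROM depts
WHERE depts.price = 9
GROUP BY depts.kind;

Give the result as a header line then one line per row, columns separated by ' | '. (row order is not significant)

== RESULT ==
depts.kind | n
gray | 1

Derivation:
After WHERE (1 rows):
depts.price | depts.kind | depts.dept
9 | gray | mkt
After GROUP BY (1 rows):
depts.kind | n
gray | 1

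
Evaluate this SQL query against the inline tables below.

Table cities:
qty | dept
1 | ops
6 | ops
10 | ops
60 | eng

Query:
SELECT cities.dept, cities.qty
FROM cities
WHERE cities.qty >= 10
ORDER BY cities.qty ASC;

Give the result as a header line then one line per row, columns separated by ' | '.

After WHERE (2 rows):
cities.qty | cities.dept
10 | ops
60 | eng
After SELECT (2 rows):
cities.dept | cities.qty
ops | 10
eng | 60
After ORDER BY (2 rows):
cities.dept | cities.qty
ops | 10
eng | 60

== RESULT ==
cities.dept | cities.qty
ops | 10
eng | 60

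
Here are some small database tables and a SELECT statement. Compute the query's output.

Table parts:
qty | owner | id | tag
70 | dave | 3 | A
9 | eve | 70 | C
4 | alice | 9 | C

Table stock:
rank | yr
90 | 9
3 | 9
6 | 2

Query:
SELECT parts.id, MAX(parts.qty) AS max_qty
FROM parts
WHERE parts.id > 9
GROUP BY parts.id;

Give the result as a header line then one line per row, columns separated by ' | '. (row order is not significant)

== RESULT ==
parts.id | max_qty
70 | 9

Derivation:
After WHERE (1 rows):
parts.qty | parts.owner | parts.id | parts.tag
9 | eve | 70 | C
After GROUP BY (1 rows):
parts.id | max_qty
70 | 9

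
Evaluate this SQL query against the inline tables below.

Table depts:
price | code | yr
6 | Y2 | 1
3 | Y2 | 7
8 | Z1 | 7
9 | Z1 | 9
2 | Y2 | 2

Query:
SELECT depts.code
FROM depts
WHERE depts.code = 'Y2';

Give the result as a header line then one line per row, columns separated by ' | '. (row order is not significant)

After WHERE (3 rows):
depts.price | depts.code | depts.yr
6 | Y2 | 1
3 | Y2 | 7
2 | Y2 | 2
After SELECT (3 rows):
depts.code
Y2
Y2
Y2

== RESULT ==
depts.code
Y2
Y2
Y2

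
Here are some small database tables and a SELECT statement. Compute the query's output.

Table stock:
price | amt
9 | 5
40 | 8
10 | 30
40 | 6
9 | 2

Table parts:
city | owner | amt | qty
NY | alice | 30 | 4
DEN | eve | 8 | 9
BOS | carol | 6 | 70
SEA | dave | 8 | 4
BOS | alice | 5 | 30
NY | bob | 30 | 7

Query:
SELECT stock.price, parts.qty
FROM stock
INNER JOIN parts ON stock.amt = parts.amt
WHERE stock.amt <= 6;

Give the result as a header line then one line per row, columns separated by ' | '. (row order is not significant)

After JOIN parts (6 rows):
stock.price | stock.amt | parts.city | parts.owner | parts.amt | parts.qty
9 | 5 | BOS | alice | 5 | 30
40 | 8 | DEN | eve | 8 | 9
40 | 8 | SEA | dave | 8 | 4
10 | 30 | NY | alice | 30 | 4
10 | 30 | NY | bob | 30 | 7
40 | 6 | BOS | carol | 6 | 70
After WHERE (2 rows):
stock.price | stock.amt | parts.city | parts.owner | parts.amt | parts.qty
9 | 5 | BOS | alice | 5 | 30
40 | 6 | BOS | carol | 6 | 70
After SELECT (2 rows):
stock.price | parts.qty
9 | 30
40 | 70

== RESULT ==
stock.price | parts.qty
9 | 30
40 | 70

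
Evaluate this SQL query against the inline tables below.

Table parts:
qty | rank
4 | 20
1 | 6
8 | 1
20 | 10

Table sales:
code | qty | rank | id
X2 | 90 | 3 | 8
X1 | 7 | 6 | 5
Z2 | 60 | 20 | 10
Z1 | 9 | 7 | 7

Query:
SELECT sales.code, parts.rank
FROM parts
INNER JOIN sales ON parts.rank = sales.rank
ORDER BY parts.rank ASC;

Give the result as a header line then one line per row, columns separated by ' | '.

After JOIN sales (2 rows):
parts.qty | parts.rank | sales.code | sales.qty | sales.rank | sales.id
4 | 20 | Z2 | 60 | 20 | 10
1 | 6 | X1 | 7 | 6 | 5
After SELECT (2 rows):
sales.code | parts.rank
Z2 | 20
X1 | 6
After ORDER BY (2 rows):
sales.code | parts.rank
X1 | 6
Z2 | 20

== RESULT ==
sales.code | parts.rank
X1 | 6
Z2 | 20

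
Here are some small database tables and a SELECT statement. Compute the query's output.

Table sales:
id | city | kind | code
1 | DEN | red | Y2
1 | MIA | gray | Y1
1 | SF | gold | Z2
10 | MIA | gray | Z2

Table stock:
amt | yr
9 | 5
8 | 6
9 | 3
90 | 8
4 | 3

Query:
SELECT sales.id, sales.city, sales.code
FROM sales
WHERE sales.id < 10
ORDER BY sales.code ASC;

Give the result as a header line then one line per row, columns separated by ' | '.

After WHERE (3 rows):
sales.id | sales.city | sales.kind | sales.code
1 | DEN | red | Y2
1 | MIA | gray | Y1
1 | SF | gold | Z2
After SELECT (3 rows):
sales.id | sales.city | sales.code
1 | DEN | Y2
1 | MIA | Y1
1 | SF | Z2
After ORDER BY (3 rows):
sales.id | sales.city | sales.code
1 | MIA | Y1
1 | DEN | Y2
1 | SF | Z2

== RESULT ==
sales.id | sales.city | sales.code
1 | MIA | Y1
1 | DEN | Y2
1 | SF | Z2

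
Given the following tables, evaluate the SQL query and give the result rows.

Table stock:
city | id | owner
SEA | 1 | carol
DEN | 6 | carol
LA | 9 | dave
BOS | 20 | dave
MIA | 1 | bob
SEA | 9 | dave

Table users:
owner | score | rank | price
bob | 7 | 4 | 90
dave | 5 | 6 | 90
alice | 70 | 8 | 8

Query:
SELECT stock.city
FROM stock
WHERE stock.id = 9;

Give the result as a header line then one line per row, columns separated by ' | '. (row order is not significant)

After WHERE (2 rows):
stock.city | stock.id | stock.owner
LA | 9 | dave
SEA | 9 | dave
After SELECT (2 rows):
stock.city
LA
SEA

== RESULT ==
stock.city
LA
SEA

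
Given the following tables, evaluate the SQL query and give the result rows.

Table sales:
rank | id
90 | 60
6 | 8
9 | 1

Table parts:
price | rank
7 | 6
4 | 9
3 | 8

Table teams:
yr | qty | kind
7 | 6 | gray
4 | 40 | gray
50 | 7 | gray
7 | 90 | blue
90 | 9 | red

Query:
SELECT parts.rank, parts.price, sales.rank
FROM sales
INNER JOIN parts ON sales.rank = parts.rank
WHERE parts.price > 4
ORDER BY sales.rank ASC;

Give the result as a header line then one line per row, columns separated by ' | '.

== RESULT ==
parts.rank | parts.price | sales.rank
6 | 7 | 6

Derivation:
After JOIN parts (2 rows):
sales.rank | sales.id | parts.price | parts.rank
6 | 8 | 7 | 6
9 | 1 | 4 | 9
After WHERE (1 rows):
sales.rank | sales.id | parts.price | parts.rank
6 | 8 | 7 | 6
After SELECT (1 rows):
parts.rank | parts.price | sales.rank
6 | 7 | 6
After ORDER BY (1 rows):
parts.rank | parts.price | sales.rank
6 | 7 | 6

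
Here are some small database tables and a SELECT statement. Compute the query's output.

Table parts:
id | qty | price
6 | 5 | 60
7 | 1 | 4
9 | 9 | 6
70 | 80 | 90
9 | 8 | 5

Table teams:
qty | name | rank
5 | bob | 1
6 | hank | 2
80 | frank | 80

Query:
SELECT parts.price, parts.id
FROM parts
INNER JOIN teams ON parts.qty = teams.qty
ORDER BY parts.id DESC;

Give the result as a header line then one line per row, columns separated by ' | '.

== RESULT ==
parts.price | parts.id
90 | 70
60 | 6

Derivation:
After JOIN teams (2 rows):
parts.id | parts.qty | parts.price | teams.qty | teams.name | teams.rank
6 | 5 | 60 | 5 | bob | 1
70 | 80 | 90 | 80 | frank | 80
After SELECT (2 rows):
parts.price | parts.id
60 | 6
90 | 70
After ORDER BY (2 rows):
parts.price | parts.id
90 | 70
60 | 6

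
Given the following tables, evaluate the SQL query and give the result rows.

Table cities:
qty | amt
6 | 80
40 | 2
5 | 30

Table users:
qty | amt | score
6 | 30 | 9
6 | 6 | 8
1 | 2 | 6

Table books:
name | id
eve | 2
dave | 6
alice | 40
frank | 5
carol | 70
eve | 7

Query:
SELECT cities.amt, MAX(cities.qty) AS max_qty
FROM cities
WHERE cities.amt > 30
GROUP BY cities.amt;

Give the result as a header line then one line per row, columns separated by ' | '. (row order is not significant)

== RESULT ==
cities.amt | max_qty
80 | 6

Derivation:
After WHERE (1 rows):
cities.qty | cities.amt
6 | 80
After GROUP BY (1 rows):
cities.amt | max_qty
80 | 6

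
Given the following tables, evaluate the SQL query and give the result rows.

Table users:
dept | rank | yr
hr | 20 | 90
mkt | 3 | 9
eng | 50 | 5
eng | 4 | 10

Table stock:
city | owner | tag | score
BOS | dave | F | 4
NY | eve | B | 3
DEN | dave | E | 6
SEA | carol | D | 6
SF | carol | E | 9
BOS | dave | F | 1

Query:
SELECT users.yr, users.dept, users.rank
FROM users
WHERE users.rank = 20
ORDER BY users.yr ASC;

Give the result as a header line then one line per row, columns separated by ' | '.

After WHERE (1 rows):
users.dept | users.rank | users.yr
hr | 20 | 90
After SELECT (1 rows):
users.yr | users.dept | users.rank
90 | hr | 20
After ORDER BY (1 rows):
users.yr | users.dept | users.rank
90 | hr | 20

== RESULT ==
users.yr | users.dept | users.rank
90 | hr | 20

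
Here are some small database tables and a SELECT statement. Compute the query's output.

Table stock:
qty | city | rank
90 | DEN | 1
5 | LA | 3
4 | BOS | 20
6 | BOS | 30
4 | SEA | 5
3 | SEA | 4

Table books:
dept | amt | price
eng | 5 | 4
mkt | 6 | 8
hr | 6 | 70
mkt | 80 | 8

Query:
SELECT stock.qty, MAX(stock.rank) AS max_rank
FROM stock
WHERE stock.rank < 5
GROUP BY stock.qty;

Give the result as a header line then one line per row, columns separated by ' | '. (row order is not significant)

After WHERE (3 rows):
stock.qty | stock.city | stock.rank
90 | DEN | 1
5 | LA | 3
3 | SEA | 4
After GROUP BY (3 rows):
stock.qty | max_rank
90 | 1
5 | 3
3 | 4

== RESULT ==
stock.qty | max_rank
90 | 1
5 | 3
3 | 4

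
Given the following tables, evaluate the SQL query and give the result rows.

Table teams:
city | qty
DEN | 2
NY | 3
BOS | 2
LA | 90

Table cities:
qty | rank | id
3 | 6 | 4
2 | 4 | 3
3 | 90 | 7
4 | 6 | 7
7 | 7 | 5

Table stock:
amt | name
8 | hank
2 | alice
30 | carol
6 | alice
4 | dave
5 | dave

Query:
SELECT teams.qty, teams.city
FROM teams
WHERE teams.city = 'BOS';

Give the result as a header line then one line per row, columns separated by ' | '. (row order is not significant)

== RESULT ==
teams.qty | teams.city
2 | BOS

Derivation:
After WHERE (1 rows):
teams.city | teams.qty
BOS | 2
After SELECT (1 rows):
teams.qty | teams.city
2 | BOS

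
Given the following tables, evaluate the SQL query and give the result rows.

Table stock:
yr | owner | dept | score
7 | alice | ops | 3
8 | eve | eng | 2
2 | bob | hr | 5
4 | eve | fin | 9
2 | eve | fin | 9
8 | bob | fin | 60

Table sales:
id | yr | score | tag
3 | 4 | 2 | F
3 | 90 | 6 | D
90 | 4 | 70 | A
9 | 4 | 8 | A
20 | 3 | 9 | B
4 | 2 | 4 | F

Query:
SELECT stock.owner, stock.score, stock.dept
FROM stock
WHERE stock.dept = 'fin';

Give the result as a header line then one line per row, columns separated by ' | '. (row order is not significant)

== RESULT ==
stock.owner | stock.score | stock.dept
eve | 9 | fin
eve | 9 | fin
bob | 60 | fin

Derivation:
After WHERE (3 rows):
stock.yr | stock.owner | stock.dept | stock.score
4 | eve | fin | 9
2 | eve | fin | 9
8 | bob | fin | 60
After SELECT (3 rows):
stock.owner | stock.score | stock.dept
eve | 9 | fin
eve | 9 | fin
bob | 60 | fin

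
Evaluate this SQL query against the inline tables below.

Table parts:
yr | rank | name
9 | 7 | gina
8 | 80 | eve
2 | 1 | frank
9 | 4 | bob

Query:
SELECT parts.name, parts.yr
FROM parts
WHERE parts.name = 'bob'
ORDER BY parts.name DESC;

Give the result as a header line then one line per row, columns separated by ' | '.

== RESULT ==
parts.name | parts.yr
bob | 9

Derivation:
After WHERE (1 rows):
parts.yr | parts.rank | parts.name
9 | 4 | bob
After SELECT (1 rows):
parts.name | parts.yr
bob | 9
After ORDER BY (1 rows):
parts.name | parts.yr
bob | 9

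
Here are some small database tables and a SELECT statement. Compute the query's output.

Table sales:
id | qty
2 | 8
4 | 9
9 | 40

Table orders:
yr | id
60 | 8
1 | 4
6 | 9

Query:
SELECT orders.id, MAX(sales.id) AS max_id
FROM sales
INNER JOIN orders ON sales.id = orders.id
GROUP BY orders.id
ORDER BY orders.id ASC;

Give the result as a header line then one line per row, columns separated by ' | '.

== RESULT ==
orders.id | max_id
4 | 4
9 | 9

Derivation:
After JOIN orders (2 rows):
sales.id | sales.qty | orders.yr | orders.id
4 | 9 | 1 | 4
9 | 40 | 6 | 9
After GROUP BY (2 rows):
orders.id | max_id
4 | 4
9 | 9
After ORDER BY (2 rows):
orders.id | max_id
4 | 4
9 | 9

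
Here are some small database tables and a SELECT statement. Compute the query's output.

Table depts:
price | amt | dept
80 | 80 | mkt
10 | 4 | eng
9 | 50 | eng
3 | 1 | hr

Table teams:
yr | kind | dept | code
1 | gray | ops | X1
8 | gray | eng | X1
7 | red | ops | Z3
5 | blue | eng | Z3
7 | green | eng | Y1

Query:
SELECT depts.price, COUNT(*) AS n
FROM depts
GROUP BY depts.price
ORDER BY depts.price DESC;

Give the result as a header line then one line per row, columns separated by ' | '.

== RESULT ==
depts.price | n
80 | 1
10 | 1
9 | 1
3 | 1

Derivation:
After GROUP BY (4 rows):
depts.price | n
80 | 1
10 | 1
9 | 1
3 | 1
After ORDER BY (4 rows):
depts.price | n
80 | 1
10 | 1
9 | 1
3 | 1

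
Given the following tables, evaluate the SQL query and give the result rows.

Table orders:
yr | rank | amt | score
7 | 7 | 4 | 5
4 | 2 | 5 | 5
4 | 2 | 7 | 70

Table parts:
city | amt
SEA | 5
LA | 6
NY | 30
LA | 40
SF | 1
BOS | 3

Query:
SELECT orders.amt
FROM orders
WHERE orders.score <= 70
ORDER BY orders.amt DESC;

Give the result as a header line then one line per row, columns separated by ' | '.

After WHERE (3 rows):
orders.yr | orders.rank | orders.amt | orders.score
7 | 7 | 4 | 5
4 | 2 | 5 | 5
4 | 2 | 7 | 70
After SELECT (3 rows):
orders.amt
4
5
7
After ORDER BY (3 rows):
orders.amt
7
5
4

== RESULT ==
orders.amt
7
5
4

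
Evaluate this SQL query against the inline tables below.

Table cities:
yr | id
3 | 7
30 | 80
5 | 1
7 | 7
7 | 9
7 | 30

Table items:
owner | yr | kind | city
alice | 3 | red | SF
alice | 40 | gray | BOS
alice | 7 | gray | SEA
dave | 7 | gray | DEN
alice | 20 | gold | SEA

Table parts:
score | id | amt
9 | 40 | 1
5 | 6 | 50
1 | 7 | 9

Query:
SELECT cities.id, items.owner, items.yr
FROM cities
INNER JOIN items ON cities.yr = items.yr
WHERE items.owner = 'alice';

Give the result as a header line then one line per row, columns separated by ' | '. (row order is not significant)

== RESULT ==
cities.id | items.owner | items.yr
7 | alice | 3
7 | alice | 7
9 | alice | 7
30 | alice | 7

Derivation:
After JOIN items (7 rows):
cities.yr | cities.id | items.owner | items.yr | items.kind | items.city
3 | 7 | alice | 3 | red | SF
7 | 7 | alice | 7 | gray | SEA
7 | 7 | dave | 7 | gray | DEN
7 | 9 | alice | 7 | gray | SEA
7 | 9 | dave | 7 | gray | DEN
7 | 30 | alice | 7 | gray | SEA
7 | 30 | dave | 7 | gray | DEN
After WHERE (4 rows):
cities.yr | cities.id | items.owner | items.yr | items.kind | items.city
3 | 7 | alice | 3 | red | SF
7 | 7 | alice | 7 | gray | SEA
7 | 9 | alice | 7 | gray | SEA
7 | 30 | alice | 7 | gray | SEA
After SELECT (4 rows):
cities.id | items.owner | items.yr
7 | alice | 3
7 | alice | 7
9 | alice | 7
30 | alice | 7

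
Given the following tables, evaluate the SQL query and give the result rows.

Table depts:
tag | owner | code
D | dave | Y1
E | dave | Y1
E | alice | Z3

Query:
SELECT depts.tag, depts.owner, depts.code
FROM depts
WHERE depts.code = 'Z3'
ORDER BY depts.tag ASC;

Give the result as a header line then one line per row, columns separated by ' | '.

After WHERE (1 rows):
depts.tag | depts.owner | depts.code
E | alice | Z3
After SELECT (1 rows):
depts.tag | depts.owner | depts.code
E | alice | Z3
After ORDER BY (1 rows):
depts.tag | depts.owner | depts.code
E | alice | Z3

== RESULT ==
depts.tag | depts.owner | depts.code
E | alice | Z3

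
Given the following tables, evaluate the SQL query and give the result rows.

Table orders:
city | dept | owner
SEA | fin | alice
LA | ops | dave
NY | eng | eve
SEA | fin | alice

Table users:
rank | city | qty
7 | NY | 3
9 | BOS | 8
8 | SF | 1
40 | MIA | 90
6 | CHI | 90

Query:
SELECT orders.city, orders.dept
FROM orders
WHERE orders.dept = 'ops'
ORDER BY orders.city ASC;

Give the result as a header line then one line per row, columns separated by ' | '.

After WHERE (1 rows):
orders.city | orders.dept | orders.owner
LA | ops | dave
After SELECT (1 rows):
orders.city | orders.dept
LA | ops
After ORDER BY (1 rows):
orders.city | orders.dept
LA | ops

== RESULT ==
orders.city | orders.dept
LA | ops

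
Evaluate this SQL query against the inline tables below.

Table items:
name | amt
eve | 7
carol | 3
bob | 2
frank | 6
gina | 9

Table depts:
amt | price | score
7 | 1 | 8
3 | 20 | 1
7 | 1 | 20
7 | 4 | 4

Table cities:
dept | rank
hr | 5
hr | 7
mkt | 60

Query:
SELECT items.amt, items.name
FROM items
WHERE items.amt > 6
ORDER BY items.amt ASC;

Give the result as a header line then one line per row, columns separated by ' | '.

== RESULT ==
items.amt | items.name
7 | eve
9 | gina

Derivation:
After WHERE (2 rows):
items.name | items.amt
eve | 7
gina | 9
After SELECT (2 rows):
items.amt | items.name
7 | eve
9 | gina
After ORDER BY (2 rows):
items.amt | items.name
7 | eve
9 | gina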